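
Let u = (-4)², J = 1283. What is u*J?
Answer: 20528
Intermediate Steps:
u = 16
u*J = 16*1283 = 20528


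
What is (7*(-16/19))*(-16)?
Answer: 1792/19 ≈ 94.316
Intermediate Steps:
(7*(-16/19))*(-16) = -112/19*(-16) = 1792/19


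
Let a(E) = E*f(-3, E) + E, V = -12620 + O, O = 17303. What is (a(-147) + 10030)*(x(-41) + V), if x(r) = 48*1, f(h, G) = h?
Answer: 48842844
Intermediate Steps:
x(r) = 48
V = 4683 (V = -12620 + 17303 = 4683)
a(E) = -2*E (a(E) = E*(-3) + E = -3*E + E = -2*E)
(a(-147) + 10030)*(x(-41) + V) = (-2*(-147) + 10030)*(48 + 4683) = (294 + 10030)*4731 = 10324*4731 = 48842844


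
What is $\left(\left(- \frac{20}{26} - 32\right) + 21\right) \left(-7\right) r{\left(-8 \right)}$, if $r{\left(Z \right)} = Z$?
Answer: $- \frac{8568}{13} \approx -659.08$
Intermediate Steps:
$\left(\left(- \frac{20}{26} - 32\right) + 21\right) \left(-7\right) r{\left(-8 \right)} = \left(\left(- \frac{20}{26} - 32\right) + 21\right) \left(-7\right) \left(-8\right) = \left(\left(\left(-20\right) \frac{1}{26} - 32\right) + 21\right) \left(-7\right) \left(-8\right) = \left(\left(- \frac{10}{13} - 32\right) + 21\right) \left(-7\right) \left(-8\right) = \left(- \frac{426}{13} + 21\right) \left(-7\right) \left(-8\right) = \left(- \frac{153}{13}\right) \left(-7\right) \left(-8\right) = \frac{1071}{13} \left(-8\right) = - \frac{8568}{13}$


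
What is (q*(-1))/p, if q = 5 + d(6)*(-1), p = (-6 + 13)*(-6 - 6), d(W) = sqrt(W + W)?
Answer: 5/84 - sqrt(3)/42 ≈ 0.018284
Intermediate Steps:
d(W) = sqrt(2)*sqrt(W) (d(W) = sqrt(2*W) = sqrt(2)*sqrt(W))
p = -84 (p = 7*(-12) = -84)
q = 5 - 2*sqrt(3) (q = 5 + (sqrt(2)*sqrt(6))*(-1) = 5 + (2*sqrt(3))*(-1) = 5 - 2*sqrt(3) ≈ 1.5359)
(q*(-1))/p = ((5 - 2*sqrt(3))*(-1))/(-84) = (-5 + 2*sqrt(3))*(-1/84) = 5/84 - sqrt(3)/42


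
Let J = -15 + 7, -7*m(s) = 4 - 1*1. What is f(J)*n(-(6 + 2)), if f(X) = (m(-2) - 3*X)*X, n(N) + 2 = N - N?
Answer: 2640/7 ≈ 377.14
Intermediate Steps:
m(s) = -3/7 (m(s) = -(4 - 1*1)/7 = -(4 - 1)/7 = -⅐*3 = -3/7)
J = -8
n(N) = -2 (n(N) = -2 + (N - N) = -2 + 0 = -2)
f(X) = X*(-3/7 - 3*X) (f(X) = (-3/7 - 3*X)*X = X*(-3/7 - 3*X))
f(J)*n(-(6 + 2)) = -3/7*(-8)*(1 + 7*(-8))*(-2) = -3/7*(-8)*(1 - 56)*(-2) = -3/7*(-8)*(-55)*(-2) = -1320/7*(-2) = 2640/7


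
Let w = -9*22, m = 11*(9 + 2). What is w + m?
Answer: -77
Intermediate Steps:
m = 121 (m = 11*11 = 121)
w = -198
w + m = -198 + 121 = -77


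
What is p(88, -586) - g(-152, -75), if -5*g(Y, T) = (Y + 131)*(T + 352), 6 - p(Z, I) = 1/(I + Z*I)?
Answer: -301815193/260770 ≈ -1157.4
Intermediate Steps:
p(Z, I) = 6 - 1/(I + I*Z) (p(Z, I) = 6 - 1/(I + Z*I) = 6 - 1/(I + I*Z))
g(Y, T) = -(131 + Y)*(352 + T)/5 (g(Y, T) = -(Y + 131)*(T + 352)/5 = -(131 + Y)*(352 + T)/5)
p(88, -586) - g(-152, -75) = (-1 + 6*(-586) + 6*(-586)*88)/((-586)*(1 + 88)) - (-46112/5 - 352/5*(-152) - 131/5*(-75) - ⅕*(-75)*(-152)) = -1/586*(-1 - 3516 - 309408)/89 - (-46112/5 + 53504/5 + 1965 - 2280) = -1/586*1/89*(-312925) - 1*5817/5 = 312925/52154 - 5817/5 = -301815193/260770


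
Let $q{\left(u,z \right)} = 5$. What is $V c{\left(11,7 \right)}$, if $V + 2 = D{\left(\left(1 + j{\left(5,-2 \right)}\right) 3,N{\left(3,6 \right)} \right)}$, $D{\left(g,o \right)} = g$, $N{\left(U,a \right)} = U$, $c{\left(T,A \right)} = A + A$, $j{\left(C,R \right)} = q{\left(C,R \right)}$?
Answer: $224$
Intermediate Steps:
$j{\left(C,R \right)} = 5$
$c{\left(T,A \right)} = 2 A$
$V = 16$ ($V = -2 + \left(1 + 5\right) 3 = -2 + 6 \cdot 3 = -2 + 18 = 16$)
$V c{\left(11,7 \right)} = 16 \cdot 2 \cdot 7 = 16 \cdot 14 = 224$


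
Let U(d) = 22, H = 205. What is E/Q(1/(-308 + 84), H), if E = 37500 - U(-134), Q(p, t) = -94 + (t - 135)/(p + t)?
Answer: -860476141/2150353 ≈ -400.16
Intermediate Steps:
Q(p, t) = -94 + (-135 + t)/(p + t)
E = 37478 (E = 37500 - 1*22 = 37500 - 22 = 37478)
E/Q(1/(-308 + 84), H) = 37478/(((-135 - 94/(-308 + 84) - 93*205)/(1/(-308 + 84) + 205))) = 37478/(((-135 - 94/(-224) - 19065)/(1/(-224) + 205))) = 37478/(((-135 - 94*(-1/224) - 19065)/(-1/224 + 205))) = 37478/(((-135 + 47/112 - 19065)/(45919/224))) = 37478/(((224/45919)*(-2150353/112))) = 37478/(-4300706/45919) = 37478*(-45919/4300706) = -860476141/2150353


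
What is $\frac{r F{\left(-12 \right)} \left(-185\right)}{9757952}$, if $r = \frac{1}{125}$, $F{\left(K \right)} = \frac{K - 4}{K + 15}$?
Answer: $\frac{37}{45740400} \approx 8.0891 \cdot 10^{-7}$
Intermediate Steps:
$F{\left(K \right)} = \frac{-4 + K}{15 + K}$
$r = \frac{1}{125} \approx 0.008$
$\frac{r F{\left(-12 \right)} \left(-185\right)}{9757952} = \frac{\frac{\frac{1}{15 - 12} \left(-4 - 12\right)}{125} \left(-185\right)}{9757952} = \frac{\frac{1}{3} \left(-16\right)}{125} \left(-185\right) \frac{1}{9757952} = \frac{1}{125} \left(- \frac{16}{3}\right) \left(-185\right) \frac{1}{9757952} = \left(- \frac{16}{375}\right) \left(-185\right) \frac{1}{9757952} = \frac{592}{75} \cdot \frac{1}{9757952} = \frac{37}{45740400}$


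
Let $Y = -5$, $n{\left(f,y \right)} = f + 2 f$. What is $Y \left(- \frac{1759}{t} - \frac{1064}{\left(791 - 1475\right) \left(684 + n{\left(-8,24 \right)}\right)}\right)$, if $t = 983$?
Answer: $\frac{5217349}{583902} \approx 8.9353$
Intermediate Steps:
$n{\left(f,y \right)} = 3 f$
$Y \left(- \frac{1759}{t} - \frac{1064}{\left(791 - 1475\right) \left(684 + n{\left(-8,24 \right)}\right)}\right) = - 5 \left(- \frac{1759}{983} - \frac{1064}{\left(791 - 1475\right) \left(684 + 3 \left(-8\right)\right)}\right) = - 5 \left(\left(-1759\right) \frac{1}{983} - \frac{1064}{\left(-684\right) \left(684 - 24\right)}\right) = - 5 \left(- \frac{1759}{983} - \frac{1064}{\left(-684\right) 660}\right) = - 5 \left(- \frac{1759}{983} - \frac{1064}{-451440}\right) = - 5 \left(- \frac{1759}{983} - - \frac{7}{2970}\right) = - 5 \left(- \frac{1759}{983} + \frac{7}{2970}\right) = \left(-5\right) \left(- \frac{5217349}{2919510}\right) = \frac{5217349}{583902}$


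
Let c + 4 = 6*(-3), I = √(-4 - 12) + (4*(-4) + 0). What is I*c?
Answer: 352 - 88*I ≈ 352.0 - 88.0*I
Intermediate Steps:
I = -16 + 4*I (I = √(-16) + (-16 + 0) = 4*I - 16 = -16 + 4*I ≈ -16.0 + 4.0*I)
c = -22 (c = -4 + 6*(-3) = -4 - 18 = -22)
I*c = (-16 + 4*I)*(-22) = 352 - 88*I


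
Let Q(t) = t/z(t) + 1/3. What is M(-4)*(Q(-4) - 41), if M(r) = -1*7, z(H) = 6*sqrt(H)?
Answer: 854/3 - 7*I/3 ≈ 284.67 - 2.3333*I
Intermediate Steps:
M(r) = -7
Q(t) = 1/3 + sqrt(t)/6 (Q(t) = t/((6*sqrt(t))) + 1/3 = t*(1/(6*sqrt(t))) + 1*(1/3) = sqrt(t)/6 + 1/3 = 1/3 + sqrt(t)/6)
M(-4)*(Q(-4) - 41) = -7*((1/3 + sqrt(-4)/6) - 41) = -7*((1/3 + (2*I)/6) - 41) = -7*((1/3 + I/3) - 41) = -7*(-122/3 + I/3) = 854/3 - 7*I/3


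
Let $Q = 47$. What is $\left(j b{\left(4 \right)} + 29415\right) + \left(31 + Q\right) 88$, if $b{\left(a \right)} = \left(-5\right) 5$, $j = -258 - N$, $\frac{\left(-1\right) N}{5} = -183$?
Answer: $65604$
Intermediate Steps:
$N = 915$ ($N = \left(-5\right) \left(-183\right) = 915$)
$j = -1173$ ($j = -258 - 915 = -1173$)
$b{\left(a \right)} = -25$
$\left(j b{\left(4 \right)} + 29415\right) + \left(31 + Q\right) 88 = \left(\left(-1173\right) \left(-25\right) + 29415\right) + \left(31 + 47\right) 88 = \left(29325 + 29415\right) + 78 \cdot 88 = 58740 + 6864 = 65604$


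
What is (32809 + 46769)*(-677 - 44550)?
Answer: -3599074206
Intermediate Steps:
(32809 + 46769)*(-677 - 44550) = 79578*(-45227) = -3599074206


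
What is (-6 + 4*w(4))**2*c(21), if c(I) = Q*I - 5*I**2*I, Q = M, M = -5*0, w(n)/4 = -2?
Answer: -66864420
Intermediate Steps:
w(n) = -8 (w(n) = 4*(-2) = -8)
M = 0
Q = 0
c(I) = -5*I**3 (c(I) = 0*I - 5*I**2*I = 0 - 5*I**3 = -5*I**3)
(-6 + 4*w(4))**2*c(21) = (-6 + 4*(-8))**2*(-5*21**3) = (-6 - 32)**2*(-5*9261) = (-38)**2*(-46305) = 1444*(-46305) = -66864420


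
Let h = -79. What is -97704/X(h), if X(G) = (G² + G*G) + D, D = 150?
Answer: -12213/1579 ≈ -7.7346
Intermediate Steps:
X(G) = 150 + 2*G² (X(G) = (G² + G*G) + 150 = (G² + G²) + 150 = 2*G² + 150 = 150 + 2*G²)
-97704/X(h) = -97704/(150 + 2*(-79)²) = -97704/(150 + 2*6241) = -97704/(150 + 12482) = -97704/12632 = -97704*1/12632 = -12213/1579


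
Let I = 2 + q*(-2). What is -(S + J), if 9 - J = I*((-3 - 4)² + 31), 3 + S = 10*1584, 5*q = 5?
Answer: -15846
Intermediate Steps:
q = 1 (q = (⅕)*5 = 1)
I = 0 (I = 2 + 1*(-2) = 2 - 2 = 0)
S = 15837 (S = -3 + 10*1584 = -3 + 15840 = 15837)
J = 9 (J = 9 - 0*((-3 - 4)² + 31) = 9 - 0*((-7)² + 31) = 9 - 0*(49 + 31) = 9 - 0*80 = 9 - 1*0 = 9 + 0 = 9)
-(S + J) = -(15837 + 9) = -1*15846 = -15846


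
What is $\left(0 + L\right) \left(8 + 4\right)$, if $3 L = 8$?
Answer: $32$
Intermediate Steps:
$L = \frac{8}{3}$ ($L = \frac{1}{3} \cdot 8 = \frac{8}{3} \approx 2.6667$)
$\left(0 + L\right) \left(8 + 4\right) = \left(0 + \frac{8}{3}\right) \left(8 + 4\right) = \frac{8}{3} \cdot 12 = 32$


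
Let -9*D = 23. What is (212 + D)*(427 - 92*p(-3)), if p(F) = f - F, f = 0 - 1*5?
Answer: 1151735/9 ≈ 1.2797e+5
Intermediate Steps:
f = -5 (f = 0 - 5 = -5)
D = -23/9 (D = -1/9*23 = -23/9 ≈ -2.5556)
p(F) = -5 - F
(212 + D)*(427 - 92*p(-3)) = (212 - 23/9)*(427 - 92*(-5 - 1*(-3))) = 1885*(427 - 92*(-5 + 3))/9 = 1885*(427 - 92*(-2))/9 = 1885*(427 + 184)/9 = (1885/9)*611 = 1151735/9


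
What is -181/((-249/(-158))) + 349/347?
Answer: -9836605/86403 ≈ -113.85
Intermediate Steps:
-181/((-249/(-158))) + 349/347 = -181/((-249*(-1/158))) + 349*(1/347) = -181/249/158 + 349/347 = -181*158/249 + 349/347 = -28598/249 + 349/347 = -9836605/86403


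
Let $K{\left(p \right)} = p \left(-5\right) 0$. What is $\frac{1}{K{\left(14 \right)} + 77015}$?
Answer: $\frac{1}{77015} \approx 1.2984 \cdot 10^{-5}$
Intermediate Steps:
$K{\left(p \right)} = 0$ ($K{\left(p \right)} = - 5 p 0 = 0$)
$\frac{1}{K{\left(14 \right)} + 77015} = \frac{1}{0 + 77015} = \frac{1}{77015}$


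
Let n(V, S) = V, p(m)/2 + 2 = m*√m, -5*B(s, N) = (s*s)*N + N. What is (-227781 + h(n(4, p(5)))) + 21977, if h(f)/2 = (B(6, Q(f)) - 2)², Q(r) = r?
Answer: -5095172/25 ≈ -2.0381e+5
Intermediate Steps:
B(s, N) = -N/5 - N*s²/5 (B(s, N) = -((s*s)*N + N)/5 = -(s²*N + N)/5 = -(N*s² + N)/5 = -(N + N*s²)/5 = -N/5 - N*s²/5)
p(m) = -4 + 2*m^(3/2) (p(m) = -4 + 2*(m*√m) = -4 + 2*m^(3/2))
h(f) = 2*(-2 - 37*f/5)² (h(f) = 2*(-f*(1 + 6²)/5 - 2)² = 2*(-f*(1 + 36)/5 - 2)² = 2*(-⅕*f*37 - 2)² = 2*(-37*f/5 - 2)² = 2*(-2 - 37*f/5)²)
(-227781 + h(n(4, p(5)))) + 21977 = (-227781 + 2*(10 + 37*4)²/25) + 21977 = (-227781 + 2*(10 + 148)²/25) + 21977 = (-227781 + (2/25)*158²) + 21977 = (-227781 + (2/25)*24964) + 21977 = (-227781 + 49928/25) + 21977 = -5644597/25 + 21977 = -5095172/25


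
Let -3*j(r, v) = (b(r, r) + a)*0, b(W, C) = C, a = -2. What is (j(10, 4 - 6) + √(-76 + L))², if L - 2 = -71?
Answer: -145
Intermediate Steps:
L = -69 (L = 2 - 71 = -69)
j(r, v) = 0 (j(r, v) = -(r - 2)*0/3 = -(-2 + r)*0/3 = -⅓*0 = 0)
(j(10, 4 - 6) + √(-76 + L))² = (0 + √(-76 - 69))² = (0 + √(-145))² = (0 + I*√145)² = (I*√145)² = -145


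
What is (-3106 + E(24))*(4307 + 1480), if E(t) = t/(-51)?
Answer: -305611470/17 ≈ -1.7977e+7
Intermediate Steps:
E(t) = -t/51 (E(t) = t*(-1/51) = -t/51)
(-3106 + E(24))*(4307 + 1480) = (-3106 - 1/51*24)*(4307 + 1480) = (-3106 - 8/17)*5787 = -52810/17*5787 = -305611470/17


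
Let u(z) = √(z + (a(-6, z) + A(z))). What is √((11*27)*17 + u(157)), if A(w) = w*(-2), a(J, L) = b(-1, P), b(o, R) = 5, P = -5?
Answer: √(5049 + 2*I*√38) ≈ 71.056 + 0.0868*I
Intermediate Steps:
a(J, L) = 5
A(w) = -2*w
u(z) = √(5 - z) (u(z) = √(z + (5 - 2*z)) = √(5 - z))
√((11*27)*17 + u(157)) = √((11*27)*17 + √(5 - 1*157)) = √(297*17 + √(5 - 157)) = √(5049 + √(-152)) = √(5049 + 2*I*√38)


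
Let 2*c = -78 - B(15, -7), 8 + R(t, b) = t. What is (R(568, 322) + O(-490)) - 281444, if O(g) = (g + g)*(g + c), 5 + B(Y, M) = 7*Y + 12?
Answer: 292416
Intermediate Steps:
B(Y, M) = 7 + 7*Y (B(Y, M) = -5 + (7*Y + 12) = -5 + (12 + 7*Y) = 7 + 7*Y)
R(t, b) = -8 + t
c = -95 (c = (-78 - (7 + 7*15))/2 = (-78 - (7 + 105))/2 = (-78 - 1*112)/2 = (-78 - 112)/2 = (½)*(-190) = -95)
O(g) = 2*g*(-95 + g) (O(g) = (g + g)*(g - 95) = (2*g)*(-95 + g) = 2*g*(-95 + g))
(R(568, 322) + O(-490)) - 281444 = ((-8 + 568) + 2*(-490)*(-95 - 490)) - 281444 = (560 + 2*(-490)*(-585)) - 281444 = (560 + 573300) - 281444 = 573860 - 281444 = 292416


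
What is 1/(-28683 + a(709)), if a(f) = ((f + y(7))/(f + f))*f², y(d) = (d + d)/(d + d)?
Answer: 1/223012 ≈ 4.4841e-6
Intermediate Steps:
y(d) = 1 (y(d) = (2*d)/((2*d)) = (2*d)*(1/(2*d)) = 1)
a(f) = f*(1 + f)/2 (a(f) = ((f + 1)/(f + f))*f² = ((1 + f)/((2*f)))*f² = ((1 + f)*(1/(2*f)))*f² = ((1 + f)/(2*f))*f² = f*(1 + f)/2)
1/(-28683 + a(709)) = 1/(-28683 + (½)*709*(1 + 709)) = 1/(-28683 + (½)*709*710) = 1/(-28683 + 251695) = 1/223012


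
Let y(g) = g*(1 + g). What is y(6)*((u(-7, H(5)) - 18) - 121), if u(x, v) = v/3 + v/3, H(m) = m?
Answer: -5698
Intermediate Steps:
u(x, v) = 2*v/3 (u(x, v) = v*(1/3) + v*(1/3) = v/3 + v/3 = 2*v/3)
y(6)*((u(-7, H(5)) - 18) - 121) = (6*(1 + 6))*(((2/3)*5 - 18) - 121) = (6*7)*((10/3 - 18) - 121) = 42*(-44/3 - 121) = 42*(-407/3) = -5698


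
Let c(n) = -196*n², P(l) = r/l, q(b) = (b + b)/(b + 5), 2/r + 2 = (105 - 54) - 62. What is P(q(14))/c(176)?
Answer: 19/1104975872 ≈ 1.7195e-8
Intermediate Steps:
r = -2/13 (r = 2/(-2 + ((105 - 54) - 62)) = 2/(-2 + (51 - 62)) = 2/(-2 - 11) = 2/(-13) = 2*(-1/13) = -2/13 ≈ -0.15385)
q(b) = 2*b/(5 + b) (q(b) = (2*b)/(5 + b) = 2*b/(5 + b))
P(l) = -2/(13*l)
P(q(14))/c(176) = (-2/(13*(2*14/(5 + 14))))/((-196*176²)) = (-2/(13*(2*14/19)))/((-196*30976)) = -2/(13*(2*14*(1/19)))/(-6071296) = -2/(13*28/19)*(-1/6071296) = -2/13*19/28*(-1/6071296) = -19/182*(-1/6071296) = 19/1104975872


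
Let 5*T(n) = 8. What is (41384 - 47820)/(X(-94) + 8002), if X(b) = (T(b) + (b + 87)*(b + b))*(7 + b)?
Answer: 16090/266573 ≈ 0.060359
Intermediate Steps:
T(n) = 8/5 (T(n) = (⅕)*8 = 8/5)
X(b) = (7 + b)*(8/5 + 2*b*(87 + b)) (X(b) = (8/5 + (b + 87)*(b + b))*(7 + b) = (8/5 + (87 + b)*(2*b))*(7 + b) = (8/5 + 2*b*(87 + b))*(7 + b) = (7 + b)*(8/5 + 2*b*(87 + b)))
(41384 - 47820)/(X(-94) + 8002) = (41384 - 47820)/((56/5 + 2*(-94)³ + 188*(-94)² + (6098/5)*(-94)) + 8002) = -6436/((56/5 + 2*(-830584) + 188*8836 - 573212/5) + 8002) = -6436/((56/5 - 1661168 + 1661168 - 573212/5) + 8002) = -6436/(-573156/5 + 8002) = -6436/(-533146/5) = -6436*(-5/533146) = 16090/266573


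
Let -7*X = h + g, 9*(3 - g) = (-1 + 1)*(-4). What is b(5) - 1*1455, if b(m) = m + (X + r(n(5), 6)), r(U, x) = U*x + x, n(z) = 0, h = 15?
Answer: -10126/7 ≈ -1446.6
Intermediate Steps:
g = 3 (g = 3 - (-1 + 1)*(-4)/9 = 3 - 0*(-4) = 3 - ⅑*0 = 3 + 0 = 3)
X = -18/7 (X = -(15 + 3)/7 = -⅐*18 = -18/7 ≈ -2.5714)
r(U, x) = x + U*x
b(m) = 24/7 + m (b(m) = m + (-18/7 + 6*(1 + 0)) = m + (-18/7 + 6*1) = m + (-18/7 + 6) = m + 24/7 = 24/7 + m)
b(5) - 1*1455 = (24/7 + 5) - 1*1455 = 59/7 - 1455 = -10126/7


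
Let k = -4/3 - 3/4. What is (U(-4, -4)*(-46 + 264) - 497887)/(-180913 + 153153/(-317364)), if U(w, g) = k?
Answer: 158155546018/57415426485 ≈ 2.7546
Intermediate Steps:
k = -25/12 (k = -4*⅓ - 3*¼ = -4/3 - ¾ = -25/12 ≈ -2.0833)
U(w, g) = -25/12
(U(-4, -4)*(-46 + 264) - 497887)/(-180913 + 153153/(-317364)) = (-25*(-46 + 264)/12 - 497887)/(-180913 + 153153/(-317364)) = (-25/12*218 - 497887)/(-180913 + 153153*(-1/317364)) = (-2725/6 - 497887)/(-180913 - 51051/105788) = -2990047/(6*(-19138475495/105788)) = -2990047/6*(-105788/19138475495) = 158155546018/57415426485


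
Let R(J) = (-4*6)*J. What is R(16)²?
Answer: 147456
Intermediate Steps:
R(J) = -24*J
R(16)² = (-24*16)² = (-384)² = 147456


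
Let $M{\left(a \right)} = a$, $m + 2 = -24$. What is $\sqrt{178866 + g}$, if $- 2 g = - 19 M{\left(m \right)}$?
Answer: $\sqrt{178619} \approx 422.63$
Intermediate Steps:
$m = -26$ ($m = -2 - 24 = -26$)
$g = -247$ ($g = - \frac{\left(-19\right) \left(-26\right)}{2} = \left(- \frac{1}{2}\right) 494 = -247$)
$\sqrt{178866 + g} = \sqrt{178866 - 247} = \sqrt{178619}$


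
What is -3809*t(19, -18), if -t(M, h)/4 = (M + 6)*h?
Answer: -6856200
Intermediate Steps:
t(M, h) = -4*h*(6 + M) (t(M, h) = -4*(M + 6)*h = -4*(6 + M)*h = -4*h*(6 + M))
-3809*t(19, -18) = -(-15236)*(-18)*(6 + 19) = -(-15236)*(-18)*25 = -3809*1800 = -6856200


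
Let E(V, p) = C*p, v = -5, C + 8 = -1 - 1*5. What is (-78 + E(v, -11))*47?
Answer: 3572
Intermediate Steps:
C = -14 (C = -8 + (-1 - 1*5) = -8 + (-1 - 5) = -8 - 6 = -14)
E(V, p) = -14*p
(-78 + E(v, -11))*47 = (-78 - 14*(-11))*47 = (-78 + 154)*47 = 76*47 = 3572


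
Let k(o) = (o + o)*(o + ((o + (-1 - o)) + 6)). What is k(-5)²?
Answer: 0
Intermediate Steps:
k(o) = 2*o*(5 + o) (k(o) = (2*o)*(o + (-1 + 6)) = (2*o)*(o + 5) = (2*o)*(5 + o) = 2*o*(5 + o))
k(-5)² = (2*(-5)*(5 - 5))² = (2*(-5)*0)² = 0² = 0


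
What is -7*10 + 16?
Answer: -54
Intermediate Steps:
-7*10 + 16 = -70 + 16 = -54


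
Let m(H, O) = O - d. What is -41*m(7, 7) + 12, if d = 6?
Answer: -29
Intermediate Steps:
m(H, O) = -6 + O (m(H, O) = O - 1*6 = O - 6 = -6 + O)
-41*m(7, 7) + 12 = -41*(-6 + 7) + 12 = -41*1 + 12 = -41 + 12 = -29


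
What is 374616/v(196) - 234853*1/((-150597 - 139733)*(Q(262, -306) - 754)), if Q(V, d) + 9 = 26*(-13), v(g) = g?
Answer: 29936801460023/15663013170 ≈ 1911.3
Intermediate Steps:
Q(V, d) = -347 (Q(V, d) = -9 + 26*(-13) = -9 - 338 = -347)
374616/v(196) - 234853*1/((-150597 - 139733)*(Q(262, -306) - 754)) = 374616/196 - 234853*1/((-150597 - 139733)*(-347 - 754)) = 374616*(1/196) - 234853/((-1101*(-290330))) = 93654/49 - 234853/319653330 = 29936801460023/15663013170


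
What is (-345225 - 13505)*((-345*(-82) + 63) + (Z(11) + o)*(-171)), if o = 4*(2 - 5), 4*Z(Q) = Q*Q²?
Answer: 19009282065/2 ≈ 9.5046e+9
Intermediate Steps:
Z(Q) = Q³/4 (Z(Q) = (Q*Q²)/4 = Q³/4)
o = -12 (o = 4*(-3) = -12)
(-345225 - 13505)*((-345*(-82) + 63) + (Z(11) + o)*(-171)) = (-345225 - 13505)*((-345*(-82) + 63) + ((¼)*11³ - 12)*(-171)) = -358730*((28290 + 63) + ((¼)*1331 - 12)*(-171)) = -358730*(28353 + (1331/4 - 12)*(-171)) = -358730*(28353 + (1283/4)*(-171)) = -358730*(28353 - 219393/4) = -358730*(-105981/4) = 19009282065/2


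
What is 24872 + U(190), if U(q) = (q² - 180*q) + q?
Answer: 26962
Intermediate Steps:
U(q) = q² - 179*q
24872 + U(190) = 24872 + 190*(-179 + 190) = 24872 + 190*11 = 24872 + 2090 = 26962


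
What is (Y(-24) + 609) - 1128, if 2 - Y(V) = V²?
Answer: -1093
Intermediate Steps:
Y(V) = 2 - V²
(Y(-24) + 609) - 1128 = ((2 - 1*(-24)²) + 609) - 1128 = ((2 - 1*576) + 609) - 1128 = ((2 - 576) + 609) - 1128 = (-574 + 609) - 1128 = 35 - 1128 = -1093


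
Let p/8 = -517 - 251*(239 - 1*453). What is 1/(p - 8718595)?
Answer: -1/8293019 ≈ -1.2058e-7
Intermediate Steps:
p = 425576 (p = 8*(-517 - 251*(239 - 1*453)) = 8*(-517 - 251*(239 - 453)) = 8*(-517 - 251*(-214)) = 8*(-517 + 53714) = 8*53197 = 425576)
1/(p - 8718595) = 1/(425576 - 8718595) = 1/(-8293019) = -1/8293019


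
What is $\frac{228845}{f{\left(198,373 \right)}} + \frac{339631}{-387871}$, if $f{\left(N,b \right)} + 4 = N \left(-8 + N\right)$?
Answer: $\frac{75986779299}{14590155536} \approx 5.2081$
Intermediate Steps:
$f{\left(N,b \right)} = -4 + N \left(-8 + N\right)$
$\frac{228845}{f{\left(198,373 \right)}} + \frac{339631}{-387871} = \frac{228845}{-4 + 198^{2} - 1584} + \frac{339631}{-387871} = \frac{228845}{-4 + 39204 - 1584} + 339631 \left(- \frac{1}{387871}\right) = \frac{228845}{37616} - \frac{339631}{387871} = \frac{75986779299}{14590155536}$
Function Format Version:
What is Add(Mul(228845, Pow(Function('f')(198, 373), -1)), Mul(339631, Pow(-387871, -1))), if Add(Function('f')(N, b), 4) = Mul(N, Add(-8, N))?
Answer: Rational(75986779299, 14590155536) ≈ 5.2081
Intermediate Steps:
Function('f')(N, b) = Add(-4, Mul(N, Add(-8, N)))
Add(Mul(228845, Pow(Function('f')(198, 373), -1)), Mul(339631, Pow(-387871, -1))) = Add(Mul(228845, Pow(Add(-4, Pow(198, 2), Mul(-8, 198)), -1)), Mul(339631, Pow(-387871, -1))) = Add(Mul(228845, Pow(Add(-4, 39204, -1584), -1)), Mul(339631, Rational(-1, 387871))) = Add(Mul(228845, Pow(37616, -1)), Rational(-339631, 387871)) = Add(Mul(228845, Rational(1, 37616)), Rational(-339631, 387871)) = Add(Rational(228845, 37616), Rational(-339631, 387871)) = Rational(75986779299, 14590155536)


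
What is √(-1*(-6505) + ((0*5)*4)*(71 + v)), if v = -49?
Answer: √6505 ≈ 80.654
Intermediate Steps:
√(-1*(-6505) + ((0*5)*4)*(71 + v)) = √(-1*(-6505) + ((0*5)*4)*(71 - 49)) = √(6505 + (0*4)*22) = √(6505 + 0*22) = √(6505 + 0) = √6505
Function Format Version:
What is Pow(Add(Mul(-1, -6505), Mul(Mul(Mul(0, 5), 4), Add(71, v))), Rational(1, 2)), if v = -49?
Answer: Pow(6505, Rational(1, 2)) ≈ 80.654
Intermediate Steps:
Pow(Add(Mul(-1, -6505), Mul(Mul(Mul(0, 5), 4), Add(71, v))), Rational(1, 2)) = Pow(Add(Mul(-1, -6505), Mul(Mul(Mul(0, 5), 4), Add(71, -49))), Rational(1, 2)) = Pow(Add(6505, Mul(Mul(0, 4), 22)), Rational(1, 2)) = Pow(Add(6505, Mul(0, 22)), Rational(1, 2)) = Pow(Add(6505, 0), Rational(1, 2)) = Pow(6505, Rational(1, 2))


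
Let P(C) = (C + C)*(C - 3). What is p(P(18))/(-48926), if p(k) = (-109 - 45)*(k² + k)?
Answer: 22494780/24463 ≈ 919.54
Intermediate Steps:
P(C) = 2*C*(-3 + C) (P(C) = (2*C)*(-3 + C) = 2*C*(-3 + C))
p(k) = -154*k - 154*k² (p(k) = -154*(k + k²) = -154*k - 154*k²)
p(P(18))/(-48926) = -154*2*18*(-3 + 18)*(1 + 2*18*(-3 + 18))/(-48926) = -154*2*18*15*(1 + 2*18*15)*(-1/48926) = -154*540*(1 + 540)*(-1/48926) = -154*540*541*(-1/48926) = -44989560*(-1/48926) = 22494780/24463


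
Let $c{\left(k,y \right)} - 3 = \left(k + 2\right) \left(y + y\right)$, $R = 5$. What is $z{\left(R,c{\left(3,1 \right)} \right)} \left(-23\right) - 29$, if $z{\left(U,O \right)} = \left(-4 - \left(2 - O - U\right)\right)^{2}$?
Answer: $-3341$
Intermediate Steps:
$c{\left(k,y \right)} = 3 + 2 y \left(2 + k\right)$ ($c{\left(k,y \right)} = 3 + \left(k + 2\right) \left(y + y\right) = 3 + \left(2 + k\right) 2 y = 3 + 2 y \left(2 + k\right)$)
$z{\left(U,O \right)} = \left(-6 + O + U\right)^{2}$ ($z{\left(U,O \right)} = \left(-4 - \left(2 - O - U\right)\right)^{2} = \left(-4 + \left(-2 + O + U\right)\right)^{2} = \left(-6 + O + U\right)^{2}$)
$z{\left(R,c{\left(3,1 \right)} \right)} \left(-23\right) - 29 = \left(-6 + \left(3 + 4 \cdot 1 + 2 \cdot 3 \cdot 1\right) + 5\right)^{2} \left(-23\right) - 29 = \left(-6 + \left(3 + 4 + 6\right) + 5\right)^{2} \left(-23\right) - 29 = \left(-6 + 13 + 5\right)^{2} \left(-23\right) - 29 = 12^{2} \left(-23\right) - 29 = 144 \left(-23\right) - 29 = -3312 - 29 = -3341$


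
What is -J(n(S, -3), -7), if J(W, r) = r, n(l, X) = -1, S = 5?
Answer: 7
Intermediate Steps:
-J(n(S, -3), -7) = -1*(-7) = 7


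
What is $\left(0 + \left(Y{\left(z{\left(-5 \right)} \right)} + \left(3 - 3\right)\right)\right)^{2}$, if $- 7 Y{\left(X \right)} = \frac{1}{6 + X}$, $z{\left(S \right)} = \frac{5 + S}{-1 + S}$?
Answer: $\frac{1}{1764} \approx 0.00056689$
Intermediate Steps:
$z{\left(S \right)} = \frac{5 + S}{-1 + S}$
$Y{\left(X \right)} = - \frac{1}{7 \left(6 + X\right)}$
$\left(0 + \left(Y{\left(z{\left(-5 \right)} \right)} + \left(3 - 3\right)\right)\right)^{2} = \left(0 + \left(- \frac{1}{42 + 7 \frac{5 - 5}{-1 - 5}} + \left(3 - 3\right)\right)\right)^{2} = \left(0 + \left(- \frac{1}{42 + 7 \frac{1}{-6} \cdot 0} + \left(3 - 3\right)\right)\right)^{2} = \left(0 + \left(- \frac{1}{42 + 7 \left(\left(- \frac{1}{6}\right) 0\right)} + 0\right)\right)^{2} = \left(0 + \left(- \frac{1}{42 + 7 \cdot 0} + 0\right)\right)^{2} = \left(0 + \left(- \frac{1}{42 + 0} + 0\right)\right)^{2} = \left(0 + \left(- \frac{1}{42} + 0\right)\right)^{2} = \left(0 - \frac{1}{42}\right)^{2} = \left(- \frac{1}{42}\right)^{2} = \frac{1}{1764}$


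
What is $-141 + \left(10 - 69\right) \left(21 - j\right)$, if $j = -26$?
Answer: $-2914$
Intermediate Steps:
$-141 + \left(10 - 69\right) \left(21 - j\right) = -141 + \left(10 - 69\right) \left(21 - -26\right) = -141 + \left(10 - 69\right) \left(21 + 26\right) = -141 - 2773 = -2914$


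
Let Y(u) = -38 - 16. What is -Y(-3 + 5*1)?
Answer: 54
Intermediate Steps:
Y(u) = -54
-Y(-3 + 5*1) = -1*(-54) = 54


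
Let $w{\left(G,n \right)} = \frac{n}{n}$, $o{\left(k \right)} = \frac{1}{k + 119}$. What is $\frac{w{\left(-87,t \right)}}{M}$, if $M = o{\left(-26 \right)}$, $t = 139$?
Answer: $93$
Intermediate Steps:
$o{\left(k \right)} = \frac{1}{119 + k}$
$M = \frac{1}{93}$ ($M = \frac{1}{119 - 26} = \frac{1}{93} \approx 0.010753$)
$w{\left(G,n \right)} = 1$
$\frac{w{\left(-87,t \right)}}{M} = 1 \frac{1}{\frac{1}{93}} = 1 \cdot 93 = 93$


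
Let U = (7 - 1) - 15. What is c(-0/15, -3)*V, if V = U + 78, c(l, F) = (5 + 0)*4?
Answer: 1380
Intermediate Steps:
U = -9 (U = 6 - 15 = -9)
c(l, F) = 20 (c(l, F) = 5*4 = 20)
V = 69 (V = -9 + 78 = 69)
c(-0/15, -3)*V = 20*69 = 1380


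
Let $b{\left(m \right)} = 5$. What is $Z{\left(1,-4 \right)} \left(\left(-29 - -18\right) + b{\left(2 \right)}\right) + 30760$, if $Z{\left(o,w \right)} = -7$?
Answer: $30802$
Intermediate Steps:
$Z{\left(1,-4 \right)} \left(\left(-29 - -18\right) + b{\left(2 \right)}\right) + 30760 = - 7 \left(\left(-29 - -18\right) + 5\right) + 30760 = - 7 \left(\left(-29 + 18\right) + 5\right) + 30760 = - 7 \left(-11 + 5\right) + 30760 = \left(-7\right) \left(-6\right) + 30760 = 42 + 30760 = 30802$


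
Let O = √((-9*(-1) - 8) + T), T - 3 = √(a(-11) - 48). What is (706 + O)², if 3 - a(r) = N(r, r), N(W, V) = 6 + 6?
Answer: (706 + √(4 + I*√57))² ≈ 5.0198e+5 + 2136.0*I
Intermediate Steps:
N(W, V) = 12
a(r) = -9 (a(r) = 3 - 1*12 = 3 - 12 = -9)
T = 3 + I*√57 (T = 3 + √(-9 - 48) = 3 + √(-57) = 3 + I*√57 ≈ 3.0 + 7.5498*I)
O = √(4 + I*√57) (O = √((-9*(-1) - 8) + (3 + I*√57)) = √((9 - 8) + (3 + I*√57)) = √(1 + (3 + I*√57)) = √(4 + I*√57) ≈ 2.5044 + 1.5073*I)
(706 + O)² = (706 + √(4 + I*√57))²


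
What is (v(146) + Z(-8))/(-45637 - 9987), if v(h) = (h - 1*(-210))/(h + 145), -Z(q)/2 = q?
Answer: -1253/4046646 ≈ -0.00030964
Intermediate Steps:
Z(q) = -2*q
v(h) = (210 + h)/(145 + h) (v(h) = (h + 210)/(145 + h) = (210 + h)/(145 + h))
(v(146) + Z(-8))/(-45637 - 9987) = ((210 + 146)/(145 + 146) - 2*(-8))/(-45637 - 9987) = (356/291 + 16)/(-55624) = ((1/291)*356 + 16)*(-1/55624) = (356/291 + 16)*(-1/55624) = (5012/291)*(-1/55624) = -1253/4046646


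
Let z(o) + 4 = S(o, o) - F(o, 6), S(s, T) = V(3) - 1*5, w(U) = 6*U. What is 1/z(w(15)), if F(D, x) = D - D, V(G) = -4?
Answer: -1/13 ≈ -0.076923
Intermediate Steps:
S(s, T) = -9 (S(s, T) = -4 - 1*5 = -4 - 5 = -9)
F(D, x) = 0
z(o) = -13 (z(o) = -4 + (-9 - 1*0) = -4 + (-9 + 0) = -4 - 9 = -13)
1/z(w(15)) = 1/(-13) = -1/13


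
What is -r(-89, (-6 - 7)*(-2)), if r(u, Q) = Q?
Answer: -26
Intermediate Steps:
-r(-89, (-6 - 7)*(-2)) = -(-6 - 7)*(-2) = -(-13)*(-2) = -1*26 = -26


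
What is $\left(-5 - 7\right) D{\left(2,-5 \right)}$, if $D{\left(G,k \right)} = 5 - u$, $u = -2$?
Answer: $-84$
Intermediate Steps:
$D{\left(G,k \right)} = 7$ ($D{\left(G,k \right)} = 5 - -2 = 5 + 2 = 7$)
$\left(-5 - 7\right) D{\left(2,-5 \right)} = \left(-5 - 7\right) 7 = \left(-12\right) 7 = -84$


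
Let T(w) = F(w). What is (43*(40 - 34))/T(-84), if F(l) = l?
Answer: -43/14 ≈ -3.0714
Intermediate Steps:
T(w) = w
(43*(40 - 34))/T(-84) = (43*(40 - 34))/(-84) = (43*6)*(-1/84) = 258*(-1/84) = -43/14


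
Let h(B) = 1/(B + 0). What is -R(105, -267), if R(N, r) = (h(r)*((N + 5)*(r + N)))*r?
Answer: 17820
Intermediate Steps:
h(B) = 1/B
R(N, r) = (5 + N)*(N + r) (R(N, r) = (((N + 5)*(r + N))/r)*r = (((5 + N)*(N + r))/r)*r = ((5 + N)*(N + r)/r)*r = (5 + N)*(N + r))
-R(105, -267) = -(105² + 5*105 + 5*(-267) + 105*(-267)) = -(11025 + 525 - 1335 - 28035) = -1*(-17820) = 17820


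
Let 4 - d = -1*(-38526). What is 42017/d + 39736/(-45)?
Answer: -1532600957/1733490 ≈ -884.11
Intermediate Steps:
d = -38522 (d = 4 - (-1)*(-38526) = 4 - 1*38526 = 4 - 38526 = -38522)
42017/d + 39736/(-45) = 42017/(-38522) + 39736/(-45) = 42017*(-1/38522) + 39736*(-1/45) = -42017/38522 - 39736/45 = -1532600957/1733490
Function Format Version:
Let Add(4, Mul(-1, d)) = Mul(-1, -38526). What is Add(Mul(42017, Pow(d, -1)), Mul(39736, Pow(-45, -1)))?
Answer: Rational(-1532600957, 1733490) ≈ -884.11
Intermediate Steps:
d = -38522 (d = Add(4, Mul(-1, Mul(-1, -38526))) = Add(4, Mul(-1, 38526)) = Add(4, -38526) = -38522)
Add(Mul(42017, Pow(d, -1)), Mul(39736, Pow(-45, -1))) = Add(Mul(42017, Pow(-38522, -1)), Mul(39736, Pow(-45, -1))) = Add(Mul(42017, Rational(-1, 38522)), Mul(39736, Rational(-1, 45))) = Add(Rational(-42017, 38522), Rational(-39736, 45)) = Rational(-1532600957, 1733490)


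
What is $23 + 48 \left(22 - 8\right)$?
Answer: $695$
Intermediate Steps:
$23 + 48 \left(22 - 8\right) = 23 + 48 \cdot 14 = 23 + 672 = 695$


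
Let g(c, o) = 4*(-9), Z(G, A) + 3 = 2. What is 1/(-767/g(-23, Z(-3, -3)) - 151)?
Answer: -36/4669 ≈ -0.0077104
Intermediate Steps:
Z(G, A) = -1 (Z(G, A) = -3 + 2 = -1)
g(c, o) = -36
1/(-767/g(-23, Z(-3, -3)) - 151) = 1/(-767/(-36) - 151) = 1/(-767*(-1/36) - 151) = 1/(767/36 - 151) = 1/(-4669/36) = -36/4669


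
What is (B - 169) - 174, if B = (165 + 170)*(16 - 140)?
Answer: -41883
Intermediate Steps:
B = -41540 (B = 335*(-124) = -41540)
(B - 169) - 174 = (-41540 - 169) - 174 = -41709 - 174 = -41883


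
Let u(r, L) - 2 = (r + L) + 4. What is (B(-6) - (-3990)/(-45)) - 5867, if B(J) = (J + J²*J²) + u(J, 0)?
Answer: -13997/3 ≈ -4665.7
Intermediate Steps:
u(r, L) = 6 + L + r (u(r, L) = 2 + ((r + L) + 4) = 2 + ((L + r) + 4) = 2 + (4 + L + r) = 6 + L + r)
B(J) = 6 + J⁴ + 2*J (B(J) = (J + J²*J²) + (6 + 0 + J) = (J + J⁴) + (6 + J) = 6 + J⁴ + 2*J)
(B(-6) - (-3990)/(-45)) - 5867 = ((6 + (-6)⁴ + 2*(-6)) - (-3990)/(-45)) - 5867 = ((6 + 1296 - 12) - (-3990)*(-1)/45) - 5867 = (1290 - 38*7/3) - 5867 = (1290 - 266/3) - 5867 = 3604/3 - 5867 = -13997/3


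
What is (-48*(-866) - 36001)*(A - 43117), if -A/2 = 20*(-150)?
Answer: -206630339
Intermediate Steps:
A = 6000 (A = -40*(-150) = -2*(-3000) = 6000)
(-48*(-866) - 36001)*(A - 43117) = (-48*(-866) - 36001)*(6000 - 43117) = (41568 - 36001)*(-37117) = 5567*(-37117) = -206630339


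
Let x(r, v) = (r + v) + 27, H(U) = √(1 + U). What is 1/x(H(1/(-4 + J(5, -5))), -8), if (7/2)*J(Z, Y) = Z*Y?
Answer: 1482/28087 - √5538/28087 ≈ 0.050115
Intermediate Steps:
J(Z, Y) = 2*Y*Z/7 (J(Z, Y) = 2*(Z*Y)/7 = 2*(Y*Z)/7 = 2*Y*Z/7)
x(r, v) = 27 + r + v
1/x(H(1/(-4 + J(5, -5))), -8) = 1/(27 + √(1 + 1/(-4 + (2/7)*(-5)*5)) - 8) = 1/(27 + √(1 + 1/(-4 - 50/7)) - 8) = 1/(27 + √(1 + 1/(-78/7)) - 8) = 1/(27 + √(1 - 7/78) - 8) = 1/(27 + √(71/78) - 8) = 1/(27 + √5538/78 - 8) = 1/(19 + √5538/78)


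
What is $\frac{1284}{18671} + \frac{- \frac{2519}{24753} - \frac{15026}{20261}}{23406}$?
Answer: $\frac{15064451654904205}{219171206335676058} \approx 0.068734$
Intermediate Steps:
$\frac{1284}{18671} + \frac{- \frac{2519}{24753} - \frac{15026}{20261}}{23406} = 1284 \cdot \frac{1}{18671} + \left(\left(-2519\right) \frac{1}{24753} - \frac{15026}{20261}\right) \frac{1}{23406} = \frac{1284}{18671} + \left(- \frac{2519}{24753} - \frac{15026}{20261}\right) \frac{1}{23406} = \frac{1284}{18671} - \frac{422976037}{11738589595398} = \frac{15064451654904205}{219171206335676058}$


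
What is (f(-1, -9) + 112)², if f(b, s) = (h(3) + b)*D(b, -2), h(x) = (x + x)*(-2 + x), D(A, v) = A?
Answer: 11449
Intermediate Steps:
h(x) = 2*x*(-2 + x) (h(x) = (2*x)*(-2 + x) = 2*x*(-2 + x))
f(b, s) = b*(6 + b) (f(b, s) = (2*3*(-2 + 3) + b)*b = (2*3*1 + b)*b = (6 + b)*b = b*(6 + b))
(f(-1, -9) + 112)² = (-(6 - 1) + 112)² = (-1*5 + 112)² = (-5 + 112)² = 107² = 11449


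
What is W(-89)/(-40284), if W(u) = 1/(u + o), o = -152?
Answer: 1/9708444 ≈ 1.0300e-7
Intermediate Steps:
W(u) = 1/(-152 + u) (W(u) = 1/(u - 152) = 1/(-152 + u))
W(-89)/(-40284) = 1/(-152 - 89*(-40284)) = -1/40284/(-241) = -1/241*(-1/40284) = 1/9708444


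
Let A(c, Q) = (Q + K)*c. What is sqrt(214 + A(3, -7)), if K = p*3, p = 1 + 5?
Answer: sqrt(247) ≈ 15.716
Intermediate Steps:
p = 6
K = 18 (K = 6*3 = 18)
A(c, Q) = c*(18 + Q) (A(c, Q) = (Q + 18)*c = (18 + Q)*c = c*(18 + Q))
sqrt(214 + A(3, -7)) = sqrt(214 + 3*(18 - 7)) = sqrt(214 + 3*11) = sqrt(214 + 33) = sqrt(247)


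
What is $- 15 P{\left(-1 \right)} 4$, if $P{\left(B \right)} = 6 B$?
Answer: $360$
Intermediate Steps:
$- 15 P{\left(-1 \right)} 4 = - 15 \cdot 6 \left(-1\right) 4 = \left(-15\right) \left(-6\right) 4 = 90 \cdot 4 = 360$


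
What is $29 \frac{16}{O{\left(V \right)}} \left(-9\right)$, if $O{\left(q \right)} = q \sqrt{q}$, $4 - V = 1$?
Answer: $- 464 \sqrt{3} \approx -803.67$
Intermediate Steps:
$V = 3$ ($V = 4 - 1 = 3$)
$O{\left(q \right)} = q^{\frac{3}{2}}$
$29 \frac{16}{O{\left(V \right)}} \left(-9\right) = 29 \frac{16}{3^{\frac{3}{2}}} \left(-9\right) = 29 \frac{16}{3 \sqrt{3}} \left(-9\right) = 29 \cdot 16 \frac{\sqrt{3}}{9} \left(-9\right) = 29 \frac{16 \sqrt{3}}{9} \left(-9\right) = \frac{464 \sqrt{3}}{9} \left(-9\right) = - 464 \sqrt{3}$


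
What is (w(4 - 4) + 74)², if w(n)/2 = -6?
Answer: 3844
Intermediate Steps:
w(n) = -12 (w(n) = 2*(-6) = -12)
(w(4 - 4) + 74)² = (-12 + 74)² = 62² = 3844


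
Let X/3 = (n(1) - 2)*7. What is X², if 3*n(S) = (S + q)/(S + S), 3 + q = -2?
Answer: 3136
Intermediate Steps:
q = -5 (q = -3 - 2 = -5)
n(S) = (-5 + S)/(6*S) (n(S) = ((S - 5)/(S + S))/3 = ((-5 + S)/((2*S)))/3 = ((-5 + S)*(1/(2*S)))/3 = ((-5 + S)/(2*S))/3 = (-5 + S)/(6*S))
X = -56 (X = 3*(((⅙)*(-5 + 1)/1 - 2)*7) = 3*(((⅙)*1*(-4) - 2)*7) = 3*((-⅔ - 2)*7) = 3*(-8/3*7) = 3*(-56/3) = -56)
X² = (-56)² = 3136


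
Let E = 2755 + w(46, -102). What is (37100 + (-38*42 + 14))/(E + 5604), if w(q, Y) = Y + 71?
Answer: 17759/4164 ≈ 4.2649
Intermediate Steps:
w(q, Y) = 71 + Y
E = 2724 (E = 2755 + (71 - 102) = 2755 - 31 = 2724)
(37100 + (-38*42 + 14))/(E + 5604) = (37100 + (-38*42 + 14))/(2724 + 5604) = (37100 + (-1596 + 14))/8328 = (37100 - 1582)*(1/8328) = 35518*(1/8328) = 17759/4164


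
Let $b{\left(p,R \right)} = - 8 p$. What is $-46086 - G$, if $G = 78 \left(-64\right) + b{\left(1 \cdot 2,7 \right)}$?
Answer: $-41078$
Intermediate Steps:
$G = -5008$ ($G = 78 \left(-64\right) - 8 \cdot 1 \cdot 2 = -4992 - 16 = -5008$)
$-46086 - G = -46086 - -5008 = -46086 + 5008 = -41078$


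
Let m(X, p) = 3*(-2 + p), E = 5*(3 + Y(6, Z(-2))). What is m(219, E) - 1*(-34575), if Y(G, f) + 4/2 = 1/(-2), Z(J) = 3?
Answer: 69153/2 ≈ 34577.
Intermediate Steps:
Y(G, f) = -5/2 (Y(G, f) = -2 + 1/(-2) = -2 - ½ = -5/2)
E = 5/2 (E = 5*(3 - 5/2) = 5*(½) = 5/2 ≈ 2.5000)
m(X, p) = -6 + 3*p
m(219, E) - 1*(-34575) = (-6 + 3*(5/2)) - 1*(-34575) = (-6 + 15/2) + 34575 = 3/2 + 34575 = 69153/2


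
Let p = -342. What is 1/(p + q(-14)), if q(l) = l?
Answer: -1/356 ≈ -0.0028090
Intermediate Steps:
1/(p + q(-14)) = 1/(-342 - 14) = 1/(-356) = -1/356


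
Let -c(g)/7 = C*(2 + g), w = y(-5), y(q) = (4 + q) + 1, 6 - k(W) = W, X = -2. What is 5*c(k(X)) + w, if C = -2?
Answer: 700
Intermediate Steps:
k(W) = 6 - W
y(q) = 5 + q
w = 0 (w = 5 - 5 = 0)
c(g) = 28 + 14*g (c(g) = -(-14)*(2 + g) = -7*(-4 - 2*g) = 28 + 14*g)
5*c(k(X)) + w = 5*(28 + 14*(6 - 1*(-2))) + 0 = 5*(28 + 14*(6 + 2)) + 0 = 5*(28 + 14*8) + 0 = 5*(28 + 112) + 0 = 5*140 + 0 = 700 + 0 = 700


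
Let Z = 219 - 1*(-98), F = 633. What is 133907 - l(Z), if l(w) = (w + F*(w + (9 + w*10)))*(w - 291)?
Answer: -57411503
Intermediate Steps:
Z = 317 (Z = 219 + 98 = 317)
l(w) = (-291 + w)*(5697 + 6964*w) (l(w) = (w + 633*(w + (9 + w*10)))*(w - 291) = (w + 633*(w + (9 + 10*w)))*(-291 + w) = (w + 633*(9 + 11*w))*(-291 + w) = (w + (5697 + 6963*w))*(-291 + w) = (5697 + 6964*w)*(-291 + w) = (-291 + w)*(5697 + 6964*w))
133907 - l(Z) = 133907 - (-1657827 - 2020827*317 + 6964*317**2) = 133907 - (-1657827 - 640602159 + 6964*100489) = 133907 - (-1657827 - 640602159 + 699805396) = 133907 - 1*57545410 = 133907 - 57545410 = -57411503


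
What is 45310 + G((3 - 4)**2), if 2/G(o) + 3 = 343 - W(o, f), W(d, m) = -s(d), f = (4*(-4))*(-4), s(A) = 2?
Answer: 7748011/171 ≈ 45310.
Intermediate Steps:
f = 64 (f = -16*(-4) = 64)
W(d, m) = -2 (W(d, m) = -1*2 = -2)
G(o) = 1/171 (G(o) = 2/(-3 + (343 - 1*(-2))) = 2/(-3 + (343 + 2)) = 2/(-3 + 345) = 2/342 = 2*(1/342) = 1/171)
45310 + G((3 - 4)**2) = 45310 + 1/171 = 7748011/171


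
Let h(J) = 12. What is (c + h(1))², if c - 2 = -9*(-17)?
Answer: 27889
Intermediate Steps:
c = 155 (c = 2 - 9*(-17) = 2 + 153 = 155)
(c + h(1))² = (155 + 12)² = 167² = 27889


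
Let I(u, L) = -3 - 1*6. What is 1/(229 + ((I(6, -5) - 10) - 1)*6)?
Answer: 1/109 ≈ 0.0091743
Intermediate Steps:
I(u, L) = -9 (I(u, L) = -3 - 6 = -9)
1/(229 + ((I(6, -5) - 10) - 1)*6) = 1/(229 + ((-9 - 10) - 1)*6) = 1/(229 + (-19 - 1)*6) = 1/(229 - 20*6) = 1/(229 - 120) = 1/109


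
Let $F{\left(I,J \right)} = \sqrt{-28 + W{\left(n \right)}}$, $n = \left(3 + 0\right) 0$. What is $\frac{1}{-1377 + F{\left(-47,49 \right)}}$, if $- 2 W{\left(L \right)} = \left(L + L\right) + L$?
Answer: $- \frac{1377}{1896157} - \frac{2 i \sqrt{7}}{1896157} \approx -0.00072621 - 2.7906 \cdot 10^{-6} i$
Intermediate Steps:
$n = 0$ ($n = 3 \cdot 0 = 0$)
$W{\left(L \right)} = - \frac{3 L}{2}$ ($W{\left(L \right)} = - \frac{\left(L + L\right) + L}{2} = - \frac{2 L + L}{2} = - \frac{3 L}{2}$)
$F{\left(I,J \right)} = 2 i \sqrt{7}$ ($F{\left(I,J \right)} = \sqrt{-28 - 0} = \sqrt{-28 + 0} = \sqrt{-28} = 2 i \sqrt{7}$)
$\frac{1}{-1377 + F{\left(-47,49 \right)}} = \frac{1}{-1377 + 2 i \sqrt{7}}$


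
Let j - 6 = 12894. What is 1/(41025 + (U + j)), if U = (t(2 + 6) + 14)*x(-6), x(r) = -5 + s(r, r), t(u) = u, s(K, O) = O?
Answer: 1/53683 ≈ 1.8628e-5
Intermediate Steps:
j = 12900 (j = 6 + 12894 = 12900)
x(r) = -5 + r
U = -242 (U = ((2 + 6) + 14)*(-5 - 6) = (8 + 14)*(-11) = 22*(-11) = -242)
1/(41025 + (U + j)) = 1/(41025 + (-242 + 12900)) = 1/(41025 + 12658) = 1/53683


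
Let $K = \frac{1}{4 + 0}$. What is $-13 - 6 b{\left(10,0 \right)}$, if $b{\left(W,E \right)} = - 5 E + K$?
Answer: $- \frac{29}{2} \approx -14.5$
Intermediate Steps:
$K = \frac{1}{4} \approx 0.25$
$b{\left(W,E \right)} = \frac{1}{4} - 5 E$ ($b{\left(W,E \right)} = - 5 E + \frac{1}{4} = \frac{1}{4} - 5 E$)
$-13 - 6 b{\left(10,0 \right)} = -13 - 6 \left(\frac{1}{4} - 0\right) = -13 - 6 \left(\frac{1}{4} + 0\right) = -13 - \frac{3}{2} = - \frac{29}{2}$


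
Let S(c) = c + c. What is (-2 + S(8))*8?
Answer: 112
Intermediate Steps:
S(c) = 2*c
(-2 + S(8))*8 = (-2 + 2*8)*8 = (-2 + 16)*8 = 14*8 = 112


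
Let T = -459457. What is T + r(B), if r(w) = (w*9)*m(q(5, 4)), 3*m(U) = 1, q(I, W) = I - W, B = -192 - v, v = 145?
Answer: -460468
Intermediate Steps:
B = -337 (B = -192 - 1*145 = -192 - 145 = -337)
m(U) = ⅓ (m(U) = (⅓)*1 = ⅓)
r(w) = 3*w (r(w) = (w*9)*(⅓) = (9*w)*(⅓) = 3*w)
T + r(B) = -459457 + 3*(-337) = -459457 - 1011 = -460468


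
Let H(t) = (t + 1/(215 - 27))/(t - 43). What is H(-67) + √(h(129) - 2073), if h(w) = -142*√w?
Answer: 229/376 + I*√(2073 + 142*√129) ≈ 0.60904 + 60.711*I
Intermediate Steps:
H(t) = (1/188 + t)/(-43 + t) (H(t) = (t + 1/188)/(-43 + t) = (1/188 + t)/(-43 + t))
H(-67) + √(h(129) - 2073) = (1/188 - 67)/(-43 - 67) + √(-142*√129 - 2073) = -12595/188/(-110) + √(-2073 - 142*√129) = -1/110*(-12595/188) + √(-2073 - 142*√129) = 229/376 + √(-2073 - 142*√129)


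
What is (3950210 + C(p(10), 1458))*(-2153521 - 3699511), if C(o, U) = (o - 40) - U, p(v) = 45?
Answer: -23112201081224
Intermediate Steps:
C(o, U) = -40 + o - U (C(o, U) = (-40 + o) - U = -40 + o - U)
(3950210 + C(p(10), 1458))*(-2153521 - 3699511) = (3950210 + (-40 + 45 - 1*1458))*(-2153521 - 3699511) = (3950210 + (-40 + 45 - 1458))*(-5853032) = (3950210 - 1453)*(-5853032) = 3948757*(-5853032) = -23112201081224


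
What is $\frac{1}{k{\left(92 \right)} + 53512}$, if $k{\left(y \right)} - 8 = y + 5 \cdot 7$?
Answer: $\frac{1}{53647} \approx 1.864 \cdot 10^{-5}$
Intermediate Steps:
$k{\left(y \right)} = 43 + y$ ($k{\left(y \right)} = 8 + \left(y + 5 \cdot 7\right) = 8 + \left(y + 35\right) = 8 + \left(35 + y\right) = 43 + y$)
$\frac{1}{k{\left(92 \right)} + 53512} = \frac{1}{\left(43 + 92\right) + 53512} = \frac{1}{135 + 53512} = \frac{1}{53647}$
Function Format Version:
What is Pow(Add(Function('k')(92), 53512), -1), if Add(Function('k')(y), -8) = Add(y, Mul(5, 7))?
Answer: Rational(1, 53647) ≈ 1.8640e-5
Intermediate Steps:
Function('k')(y) = Add(43, y) (Function('k')(y) = Add(8, Add(y, Mul(5, 7))) = Add(8, Add(y, 35)) = Add(8, Add(35, y)) = Add(43, y))
Pow(Add(Function('k')(92), 53512), -1) = Pow(Add(Add(43, 92), 53512), -1) = Pow(Add(135, 53512), -1) = Pow(53647, -1) = Rational(1, 53647)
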